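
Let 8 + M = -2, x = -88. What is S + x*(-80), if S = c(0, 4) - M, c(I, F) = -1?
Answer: 7049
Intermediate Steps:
M = -10 (M = -8 - 2 = -10)
S = 9 (S = -1 - 1*(-10) = -1 + 10 = 9)
S + x*(-80) = 9 - 88*(-80) = 9 + 7040 = 7049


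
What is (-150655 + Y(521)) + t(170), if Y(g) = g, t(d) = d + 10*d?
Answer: -148264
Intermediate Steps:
t(d) = 11*d
(-150655 + Y(521)) + t(170) = (-150655 + 521) + 11*170 = -150134 + 1870 = -148264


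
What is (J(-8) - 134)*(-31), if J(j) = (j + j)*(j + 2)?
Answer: 1178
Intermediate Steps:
J(j) = 2*j*(2 + j) (J(j) = (2*j)*(2 + j) = 2*j*(2 + j))
(J(-8) - 134)*(-31) = (2*(-8)*(2 - 8) - 134)*(-31) = (2*(-8)*(-6) - 134)*(-31) = (96 - 134)*(-31) = -38*(-31) = 1178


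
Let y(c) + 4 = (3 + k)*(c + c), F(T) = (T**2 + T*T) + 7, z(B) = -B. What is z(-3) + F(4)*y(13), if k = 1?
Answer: 3903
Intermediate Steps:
F(T) = 7 + 2*T**2 (F(T) = (T**2 + T**2) + 7 = 2*T**2 + 7 = 7 + 2*T**2)
y(c) = -4 + 8*c (y(c) = -4 + (3 + 1)*(c + c) = -4 + 4*(2*c) = -4 + 8*c)
z(-3) + F(4)*y(13) = -1*(-3) + (7 + 2*4**2)*(-4 + 8*13) = 3 + (7 + 2*16)*(-4 + 104) = 3 + (7 + 32)*100 = 3 + 39*100 = 3 + 3900 = 3903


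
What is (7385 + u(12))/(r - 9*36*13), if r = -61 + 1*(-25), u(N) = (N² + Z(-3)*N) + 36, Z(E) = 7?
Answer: -7649/4298 ≈ -1.7797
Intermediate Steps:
u(N) = 36 + N² + 7*N (u(N) = (N² + 7*N) + 36 = 36 + N² + 7*N)
r = -86 (r = -61 - 25 = -86)
(7385 + u(12))/(r - 9*36*13) = (7385 + (36 + 12² + 7*12))/(-86 - 9*36*13) = (7385 + (36 + 144 + 84))/(-86 - 324*13) = (7385 + 264)/(-86 - 4212) = 7649/(-4298) = 7649*(-1/4298) = -7649/4298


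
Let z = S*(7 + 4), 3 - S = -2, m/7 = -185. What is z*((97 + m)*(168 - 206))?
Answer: 2503820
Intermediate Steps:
m = -1295 (m = 7*(-185) = -1295)
S = 5 (S = 3 - 1*(-2) = 3 + 2 = 5)
z = 55 (z = 5*(7 + 4) = 5*11 = 55)
z*((97 + m)*(168 - 206)) = 55*((97 - 1295)*(168 - 206)) = 55*(-1198*(-38)) = 55*45524 = 2503820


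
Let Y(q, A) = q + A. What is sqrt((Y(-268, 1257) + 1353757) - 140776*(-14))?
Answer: sqrt(3325610) ≈ 1823.6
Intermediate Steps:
Y(q, A) = A + q
sqrt((Y(-268, 1257) + 1353757) - 140776*(-14)) = sqrt(((1257 - 268) + 1353757) - 140776*(-14)) = sqrt((989 + 1353757) + 1970864) = sqrt(1354746 + 1970864) = sqrt(3325610)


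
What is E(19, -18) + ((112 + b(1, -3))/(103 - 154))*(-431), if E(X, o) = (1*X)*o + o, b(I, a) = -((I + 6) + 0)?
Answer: 8965/17 ≈ 527.35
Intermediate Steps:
b(I, a) = -6 - I (b(I, a) = -((6 + I) + 0) = -(6 + I) = -6 - I)
E(X, o) = o + X*o (E(X, o) = X*o + o = o + X*o)
E(19, -18) + ((112 + b(1, -3))/(103 - 154))*(-431) = -18*(1 + 19) + ((112 + (-6 - 1*1))/(103 - 154))*(-431) = -18*20 + ((112 + (-6 - 1))/(-51))*(-431) = -360 + ((112 - 7)*(-1/51))*(-431) = -360 + (105*(-1/51))*(-431) = -360 - 35/17*(-431) = -360 + 15085/17 = 8965/17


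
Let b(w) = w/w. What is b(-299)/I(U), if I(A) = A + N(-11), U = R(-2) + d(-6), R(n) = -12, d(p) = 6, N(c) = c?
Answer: -1/17 ≈ -0.058824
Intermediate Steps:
b(w) = 1
U = -6 (U = -12 + 6 = -6)
I(A) = -11 + A (I(A) = A - 11 = -11 + A)
b(-299)/I(U) = 1/(-11 - 6) = 1/(-17) = 1*(-1/17) = -1/17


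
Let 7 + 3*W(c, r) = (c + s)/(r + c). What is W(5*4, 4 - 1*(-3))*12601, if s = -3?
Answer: -2167372/81 ≈ -26758.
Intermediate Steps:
W(c, r) = -7/3 + (-3 + c)/(3*(c + r)) (W(c, r) = -7/3 + ((c - 3)/(r + c))/3 = -7/3 + ((-3 + c)/(c + r))/3 = -7/3 + (-3 + c)/(3*(c + r)))
W(5*4, 4 - 1*(-3))*12601 = ((-1 - 10*4 - 7*(4 - 1*(-3))/3)/(5*4 + (4 - 1*(-3))))*12601 = ((-1 - 2*20 - 7*(4 + 3)/3)/(20 + (4 + 3)))*12601 = ((-1 - 40 - 7/3*7)/(20 + 7))*12601 = ((-1 - 40 - 49/3)/27)*12601 = ((1/27)*(-172/3))*12601 = -172/81*12601 = -2167372/81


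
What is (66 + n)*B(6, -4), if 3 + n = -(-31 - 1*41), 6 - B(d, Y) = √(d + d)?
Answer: 810 - 270*√3 ≈ 342.35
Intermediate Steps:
B(d, Y) = 6 - √2*√d (B(d, Y) = 6 - √(d + d) = 6 - √(2*d) = 6 - √2*√d)
n = 69 (n = -3 - (-31 - 1*41) = -3 - (-31 - 41) = -3 - 1*(-72) = -3 + 72 = 69)
(66 + n)*B(6, -4) = (66 + 69)*(6 - √2*√6) = 135*(6 - 2*√3) = 810 - 270*√3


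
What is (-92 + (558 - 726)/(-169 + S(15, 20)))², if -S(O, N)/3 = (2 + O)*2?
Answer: 613255696/73441 ≈ 8350.3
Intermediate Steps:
S(O, N) = -12 - 6*O (S(O, N) = -3*(2 + O)*2 = -3*(4 + 2*O) = -12 - 6*O)
(-92 + (558 - 726)/(-169 + S(15, 20)))² = (-92 + (558 - 726)/(-169 + (-12 - 6*15)))² = (-92 - 168/(-169 + (-12 - 90)))² = (-92 - 168/(-169 - 102))² = (-92 - 168/(-271))² = (-92 - 168*(-1/271))² = (-92 + 168/271)² = (-24764/271)² = 613255696/73441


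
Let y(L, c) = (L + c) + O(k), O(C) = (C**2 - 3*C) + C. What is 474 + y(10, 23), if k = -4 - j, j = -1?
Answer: 522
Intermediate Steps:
k = -3 (k = -4 - 1*(-1) = -4 + 1 = -3)
O(C) = C**2 - 2*C
y(L, c) = 15 + L + c (y(L, c) = (L + c) - 3*(-2 - 3) = (L + c) - 3*(-5) = (L + c) + 15 = 15 + L + c)
474 + y(10, 23) = 474 + (15 + 10 + 23) = 474 + 48 = 522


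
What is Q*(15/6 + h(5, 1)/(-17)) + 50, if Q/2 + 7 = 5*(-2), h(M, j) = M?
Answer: -25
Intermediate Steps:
Q = -34 (Q = -14 + 2*(5*(-2)) = -14 + 2*(-10) = -14 - 20 = -34)
Q*(15/6 + h(5, 1)/(-17)) + 50 = -34*(15/6 + 5/(-17)) + 50 = -34*(15*(⅙) + 5*(-1/17)) + 50 = -34*(5/2 - 5/17) + 50 = -34*75/34 + 50 = -75 + 50 = -25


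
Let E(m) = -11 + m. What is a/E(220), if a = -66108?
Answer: -66108/209 ≈ -316.31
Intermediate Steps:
a/E(220) = -66108/(-11 + 220) = -66108/209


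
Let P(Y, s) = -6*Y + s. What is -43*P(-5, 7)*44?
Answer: -70004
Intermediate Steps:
P(Y, s) = s - 6*Y
-43*P(-5, 7)*44 = -43*(7 - 6*(-5))*44 = -43*(7 + 30)*44 = -43*37*44 = -1591*44 = -70004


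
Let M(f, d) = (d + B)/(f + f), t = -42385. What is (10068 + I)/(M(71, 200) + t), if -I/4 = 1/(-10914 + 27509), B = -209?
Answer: -23725140752/99879978005 ≈ -0.23754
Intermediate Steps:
I = -4/16595 (I = -4/(-10914 + 27509) = -4/16595 ≈ -0.00024104)
M(f, d) = (-209 + d)/(2*f) (M(f, d) = (d - 209)/(f + f) = (-209 + d)/((2*f)) = (-209 + d)*(1/(2*f)) = (-209 + d)/(2*f))
(10068 + I)/(M(71, 200) + t) = (10068 - 4/16595)/((½)*(-209 + 200)/71 - 42385) = 167078456/(16595*((½)*(1/71)*(-9) - 42385)) = 167078456/(16595*(-9/142 - 42385)) = 167078456/(16595*(-6018679/142)) = (167078456/16595)*(-142/6018679) = -23725140752/99879978005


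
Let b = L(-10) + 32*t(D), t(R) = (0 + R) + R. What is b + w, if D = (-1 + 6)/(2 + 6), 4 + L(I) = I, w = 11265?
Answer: 11291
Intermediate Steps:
L(I) = -4 + I
D = 5/8 ≈ 0.62500
t(R) = 2*R (t(R) = R + R = 2*R)
b = 26 (b = (-4 - 10) + 32*(2*(5/8)) = -14 + 32*(5/4) = -14 + 40 = 26)
b + w = 26 + 11265 = 11291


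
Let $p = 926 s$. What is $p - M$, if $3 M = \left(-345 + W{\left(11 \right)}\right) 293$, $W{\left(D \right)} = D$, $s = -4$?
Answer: $\frac{86750}{3} \approx 28917.0$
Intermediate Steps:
$p = -3704$ ($p = 926 \left(-4\right) = -3704$)
$M = - \frac{97862}{3}$ ($M = \frac{\left(-345 + 11\right) 293}{3} = \frac{\left(-334\right) 293}{3} = \frac{1}{3} \left(-97862\right) = - \frac{97862}{3} \approx -32621.0$)
$p - M = -3704 - - \frac{97862}{3} = -3704 + \frac{97862}{3} = \frac{86750}{3}$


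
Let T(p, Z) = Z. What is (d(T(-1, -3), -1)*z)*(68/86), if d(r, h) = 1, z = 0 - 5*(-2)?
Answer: 340/43 ≈ 7.9070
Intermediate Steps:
z = 10 (z = 0 + 10 = 10)
(d(T(-1, -3), -1)*z)*(68/86) = (1*10)*(68/86) = 10*(68*(1/86)) = 10*(34/43) = 340/43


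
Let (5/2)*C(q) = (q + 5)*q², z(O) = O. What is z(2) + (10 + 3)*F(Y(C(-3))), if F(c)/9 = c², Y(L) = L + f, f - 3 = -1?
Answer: 247622/25 ≈ 9904.9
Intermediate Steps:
f = 2 (f = 3 - 1 = 2)
C(q) = 2*q²*(5 + q)/5 (C(q) = 2*((q + 5)*q²)/5 = 2*((5 + q)*q²)/5 = 2*(q²*(5 + q))/5 = 2*q²*(5 + q)/5)
Y(L) = 2 + L (Y(L) = L + 2 = 2 + L)
F(c) = 9*c²
z(2) + (10 + 3)*F(Y(C(-3))) = 2 + (10 + 3)*(9*(2 + (⅖)*(-3)²*(5 - 3))²) = 2 + 13*(9*(2 + (⅖)*9*2)²) = 2 + 13*(9*(2 + 36/5)²) = 2 + 13*(9*(46/5)²) = 2 + 13*(9*(2116/25)) = 2 + 13*(19044/25) = 2 + 247572/25 = 247622/25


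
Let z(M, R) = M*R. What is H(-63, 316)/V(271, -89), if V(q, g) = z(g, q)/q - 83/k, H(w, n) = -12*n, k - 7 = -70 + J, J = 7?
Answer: 212352/4901 ≈ 43.328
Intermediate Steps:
k = -56 (k = 7 + (-70 + 7) = 7 - 63 = -56)
V(q, g) = 83/56 + g (V(q, g) = (g*q)/q - 83/(-56) = g - 83*(-1/56) = g + 83/56 = 83/56 + g)
H(-63, 316)/V(271, -89) = (-12*316)/(83/56 - 89) = -3792/(-4901/56) = -3792*(-56/4901) = 212352/4901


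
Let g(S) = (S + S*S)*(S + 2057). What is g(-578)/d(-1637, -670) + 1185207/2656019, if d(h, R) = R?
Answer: -655047425553708/889766365 ≈ -7.3620e+5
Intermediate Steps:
g(S) = (2057 + S)*(S + S**2) (g(S) = (S + S**2)*(2057 + S) = (2057 + S)*(S + S**2))
g(-578)/d(-1637, -670) + 1185207/2656019 = -578*(2057 + (-578)**2 + 2058*(-578))/(-670) + 1185207/2656019 = -578*(2057 + 334084 - 1189524)*(-1/670) + 1185207*(1/2656019) = -578*(-853383)*(-1/670) + 1185207/2656019 = 493255374*(-1/670) + 1185207/2656019 = -246627687/335 + 1185207/2656019 = -655047425553708/889766365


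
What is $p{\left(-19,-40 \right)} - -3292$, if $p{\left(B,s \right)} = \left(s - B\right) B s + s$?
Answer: $-12708$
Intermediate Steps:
$p{\left(B,s \right)} = s + B s \left(s - B\right)$ ($p{\left(B,s \right)} = B \left(s - B\right) s + s = B s \left(s - B\right) + s = s + B s \left(s - B\right)$)
$p{\left(-19,-40 \right)} - -3292 = - 40 \left(1 - \left(-19\right)^{2} - -760\right) - -3292 = - 40 \left(1 - 361 + 760\right) + 3292 = \left(-40\right) 400 + 3292 = -16000 + 3292 = -12708$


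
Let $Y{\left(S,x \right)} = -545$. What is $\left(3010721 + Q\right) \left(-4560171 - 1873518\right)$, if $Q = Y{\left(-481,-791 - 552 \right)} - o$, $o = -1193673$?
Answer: $-27046257068961$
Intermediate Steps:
$Q = 1193128$ ($Q = -545 - -1193673 = -545 + 1193673 = 1193128$)
$\left(3010721 + Q\right) \left(-4560171 - 1873518\right) = \left(3010721 + 1193128\right) \left(-4560171 - 1873518\right) = 4203849 \left(-6433689\right) = -27046257068961$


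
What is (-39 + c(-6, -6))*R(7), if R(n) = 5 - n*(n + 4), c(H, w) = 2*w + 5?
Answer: 3312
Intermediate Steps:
c(H, w) = 5 + 2*w
R(n) = 5 - n*(4 + n)
(-39 + c(-6, -6))*R(7) = (-39 + (5 + 2*(-6)))*(5 - 1*7² - 4*7) = (-39 + (5 - 12))*(5 - 1*49 - 28) = (-39 - 7)*(5 - 49 - 28) = -46*(-72) = 3312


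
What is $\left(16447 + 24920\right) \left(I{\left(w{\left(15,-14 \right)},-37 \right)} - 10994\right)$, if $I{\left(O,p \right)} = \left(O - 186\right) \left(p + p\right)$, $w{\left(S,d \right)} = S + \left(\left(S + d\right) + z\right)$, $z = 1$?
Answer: $62546904$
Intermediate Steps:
$w{\left(S,d \right)} = 1 + d + 2 S$ ($w{\left(S,d \right)} = S + \left(\left(S + d\right) + 1\right) = S + \left(1 + S + d\right) = 1 + d + 2 S$)
$I{\left(O,p \right)} = 2 p \left(-186 + O\right)$ ($I{\left(O,p \right)} = \left(-186 + O\right) 2 p = 2 p \left(-186 + O\right)$)
$\left(16447 + 24920\right) \left(I{\left(w{\left(15,-14 \right)},-37 \right)} - 10994\right) = \left(16447 + 24920\right) \left(2 \left(-37\right) \left(-186 + \left(1 - 14 + 2 \cdot 15\right)\right) - 10994\right) = 41367 \left(2 \left(-37\right) \left(-186 + \left(1 - 14 + 30\right)\right) - 10994\right) = 41367 \left(2 \left(-37\right) \left(-186 + 17\right) - 10994\right) = 41367 \left(2 \left(-37\right) \left(-169\right) - 10994\right) = 41367 \left(12506 - 10994\right) = 41367 \cdot 1512 = 62546904$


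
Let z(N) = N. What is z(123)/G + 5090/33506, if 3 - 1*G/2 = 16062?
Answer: 26559897/179357618 ≈ 0.14808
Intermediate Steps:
G = -32118 (G = 6 - 2*16062 = 6 - 32124 = -32118)
z(123)/G + 5090/33506 = 123/(-32118) + 5090/33506 = 123*(-1/32118) + 5090*(1/33506) = -41/10706 + 2545/16753 = 26559897/179357618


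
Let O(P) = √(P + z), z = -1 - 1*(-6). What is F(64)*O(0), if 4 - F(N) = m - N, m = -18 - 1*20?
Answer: 106*√5 ≈ 237.02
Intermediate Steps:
z = 5 (z = -1 + 6 = 5)
m = -38 (m = -18 - 20 = -38)
O(P) = √(5 + P) (O(P) = √(P + 5) = √(5 + P))
F(N) = 42 + N (F(N) = 4 - (-38 - N) = 4 + (38 + N) = 42 + N)
F(64)*O(0) = (42 + 64)*√(5 + 0) = 106*√5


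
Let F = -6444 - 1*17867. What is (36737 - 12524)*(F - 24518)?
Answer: -1182296577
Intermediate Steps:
F = -24311 (F = -6444 - 17867 = -24311)
(36737 - 12524)*(F - 24518) = (36737 - 12524)*(-24311 - 24518) = 24213*(-48829) = -1182296577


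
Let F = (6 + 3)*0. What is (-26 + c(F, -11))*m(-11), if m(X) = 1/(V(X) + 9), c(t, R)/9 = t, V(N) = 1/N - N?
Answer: -286/219 ≈ -1.3059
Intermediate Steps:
F = 0 (F = 9*0 = 0)
c(t, R) = 9*t
m(X) = 1/(9 + 1/X - X) (m(X) = 1/((1/X - X) + 9) = 1/(9 + 1/X - X))
(-26 + c(F, -11))*m(-11) = (-26 + 9*0)*(-11/(1 - 11*(9 - 1*(-11)))) = (-26 + 0)*(-11/(1 - 11*(9 + 11))) = -(-286)/(1 - 11*20) = -(-286)/(1 - 220) = -(-286)/(-219) = -(-286)*(-1)/219 = -26*11/219 = -286/219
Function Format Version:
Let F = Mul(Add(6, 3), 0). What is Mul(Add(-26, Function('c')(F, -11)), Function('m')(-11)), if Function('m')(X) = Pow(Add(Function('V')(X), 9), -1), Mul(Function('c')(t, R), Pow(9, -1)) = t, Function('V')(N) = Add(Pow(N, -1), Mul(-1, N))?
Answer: Rational(-286, 219) ≈ -1.3059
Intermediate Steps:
F = 0 (F = Mul(9, 0) = 0)
Function('c')(t, R) = Mul(9, t)
Function('m')(X) = Pow(Add(9, Pow(X, -1), Mul(-1, X)), -1) (Function('m')(X) = Pow(Add(Add(Pow(X, -1), Mul(-1, X)), 9), -1) = Pow(Add(9, Pow(X, -1), Mul(-1, X)), -1))
Mul(Add(-26, Function('c')(F, -11)), Function('m')(-11)) = Mul(Add(-26, Mul(9, 0)), Mul(-11, Pow(Add(1, Mul(-11, Add(9, Mul(-1, -11)))), -1))) = Mul(Add(-26, 0), Mul(-11, Pow(Add(1, Mul(-11, Add(9, 11))), -1))) = Mul(-26, Mul(-11, Pow(Add(1, Mul(-11, 20)), -1))) = Mul(-26, Mul(-11, Pow(Add(1, -220), -1))) = Mul(-26, Mul(-11, Pow(-219, -1))) = Mul(-26, Mul(-11, Rational(-1, 219))) = Mul(-26, Rational(11, 219)) = Rational(-286, 219)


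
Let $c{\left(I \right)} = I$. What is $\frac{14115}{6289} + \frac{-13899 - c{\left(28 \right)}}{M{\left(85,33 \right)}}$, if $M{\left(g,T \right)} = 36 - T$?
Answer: $- \frac{87544558}{18867} \approx -4640.1$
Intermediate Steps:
$\frac{14115}{6289} + \frac{-13899 - c{\left(28 \right)}}{M{\left(85,33 \right)}} = \frac{14115}{6289} + \frac{-13899 - 28}{36 - 33} = 14115 \cdot \frac{1}{6289} + \frac{-13899 - 28}{36 - 33} = \frac{14115}{6289} - \frac{13927}{3} = - \frac{87544558}{18867}$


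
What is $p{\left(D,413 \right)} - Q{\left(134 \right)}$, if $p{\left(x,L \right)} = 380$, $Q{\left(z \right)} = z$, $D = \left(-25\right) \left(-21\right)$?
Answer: $246$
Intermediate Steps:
$D = 525$
$p{\left(D,413 \right)} - Q{\left(134 \right)} = 380 - 134 = 246$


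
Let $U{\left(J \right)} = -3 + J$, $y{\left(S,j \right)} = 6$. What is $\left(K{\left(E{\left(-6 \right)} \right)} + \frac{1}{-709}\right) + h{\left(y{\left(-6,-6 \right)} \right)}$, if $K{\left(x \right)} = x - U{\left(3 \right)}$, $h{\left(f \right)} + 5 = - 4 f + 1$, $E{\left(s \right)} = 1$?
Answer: $- \frac{19144}{709} \approx -27.001$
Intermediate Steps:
$h{\left(f \right)} = -4 - 4 f$ ($h{\left(f \right)} = -5 - \left(-1 + 4 f\right) = -4 - 4 f$)
$K{\left(x \right)} = x$ ($K{\left(x \right)} = x - \left(-3 + 3\right) = x - 0 = x + 0 = x$)
$\left(K{\left(E{\left(-6 \right)} \right)} + \frac{1}{-709}\right) + h{\left(y{\left(-6,-6 \right)} \right)} = \left(1 + \frac{1}{-709}\right) - 28 = \left(1 - \frac{1}{709}\right) - 28 = \frac{708}{709} - 28 = - \frac{19144}{709}$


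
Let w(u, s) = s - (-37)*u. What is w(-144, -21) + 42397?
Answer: 37048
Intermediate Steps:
w(u, s) = s + 37*u
w(-144, -21) + 42397 = (-21 + 37*(-144)) + 42397 = (-21 - 5328) + 42397 = -5349 + 42397 = 37048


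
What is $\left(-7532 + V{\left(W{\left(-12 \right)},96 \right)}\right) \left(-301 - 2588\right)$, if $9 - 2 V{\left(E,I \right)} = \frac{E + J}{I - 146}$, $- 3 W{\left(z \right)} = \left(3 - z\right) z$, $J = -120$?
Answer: $\frac{217486809}{10} \approx 2.1749 \cdot 10^{7}$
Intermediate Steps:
$W{\left(z \right)} = - \frac{z \left(3 - z\right)}{3}$ ($W{\left(z \right)} = - \frac{\left(3 - z\right) z}{3} = - \frac{z \left(3 - z\right)}{3}$)
$V{\left(E,I \right)} = \frac{9}{2} - \frac{-120 + E}{2 \left(-146 + I\right)}$ ($V{\left(E,I \right)} = \frac{9}{2} - \frac{\left(E - 120\right) \frac{1}{I - 146}}{2} = \frac{9}{2} - \frac{\left(-120 + E\right) \frac{1}{-146 + I}}{2} = \frac{9}{2} - \frac{\frac{1}{-146 + I} \left(-120 + E\right)}{2} = \frac{9}{2} - \frac{-120 + E}{2 \left(-146 + I\right)}$)
$\left(-7532 + V{\left(W{\left(-12 \right)},96 \right)}\right) \left(-301 - 2588\right) = \left(-7532 + \frac{-1194 - \frac{1}{3} \left(-12\right) \left(-3 - 12\right) + 9 \cdot 96}{2 \left(-146 + 96\right)}\right) \left(-301 - 2588\right) = \left(-7532 + \frac{-1194 - \frac{1}{3} \left(-12\right) \left(-15\right) + 864}{2 \left(-50\right)}\right) \left(-2889\right) = \left(-7532 + \frac{1}{2} \left(- \frac{1}{50}\right) \left(-1194 - 60 + 864\right)\right) \left(-2889\right) = \left(-7532 + \frac{1}{2} \left(- \frac{1}{50}\right) \left(-390\right)\right) \left(-2889\right) = \left(-7532 + \frac{39}{10}\right) \left(-2889\right) = \left(- \frac{75281}{10}\right) \left(-2889\right) = \frac{217486809}{10}$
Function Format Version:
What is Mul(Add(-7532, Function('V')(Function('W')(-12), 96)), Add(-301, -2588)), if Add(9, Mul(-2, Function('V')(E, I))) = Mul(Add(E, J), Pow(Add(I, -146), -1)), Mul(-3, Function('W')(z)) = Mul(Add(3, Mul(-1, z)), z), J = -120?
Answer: Rational(217486809, 10) ≈ 2.1749e+7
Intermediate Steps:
Function('W')(z) = Mul(Rational(-1, 3), z, Add(3, Mul(-1, z))) (Function('W')(z) = Mul(Rational(-1, 3), Mul(Add(3, Mul(-1, z)), z)) = Mul(Rational(-1, 3), Mul(z, Add(3, Mul(-1, z)))) = Mul(Rational(-1, 3), z, Add(3, Mul(-1, z))))
Function('V')(E, I) = Add(Rational(9, 2), Mul(Rational(-1, 2), Pow(Add(-146, I), -1), Add(-120, E))) (Function('V')(E, I) = Add(Rational(9, 2), Mul(Rational(-1, 2), Mul(Add(E, -120), Pow(Add(I, -146), -1)))) = Add(Rational(9, 2), Mul(Rational(-1, 2), Mul(Add(-120, E), Pow(Add(-146, I), -1)))) = Add(Rational(9, 2), Mul(Rational(-1, 2), Mul(Pow(Add(-146, I), -1), Add(-120, E)))) = Add(Rational(9, 2), Mul(Rational(-1, 2), Pow(Add(-146, I), -1), Add(-120, E))))
Mul(Add(-7532, Function('V')(Function('W')(-12), 96)), Add(-301, -2588)) = Mul(Add(-7532, Mul(Rational(1, 2), Pow(Add(-146, 96), -1), Add(-1194, Mul(-1, Mul(Rational(1, 3), -12, Add(-3, -12))), Mul(9, 96)))), Add(-301, -2588)) = Mul(Add(-7532, Mul(Rational(1, 2), Pow(-50, -1), Add(-1194, Mul(-1, Mul(Rational(1, 3), -12, -15)), 864))), -2889) = Mul(Add(-7532, Mul(Rational(1, 2), Rational(-1, 50), Add(-1194, Mul(-1, 60), 864))), -2889) = Mul(Add(-7532, Mul(Rational(1, 2), Rational(-1, 50), Add(-1194, -60, 864))), -2889) = Mul(Add(-7532, Mul(Rational(1, 2), Rational(-1, 50), -390)), -2889) = Mul(Add(-7532, Rational(39, 10)), -2889) = Mul(Rational(-75281, 10), -2889) = Rational(217486809, 10)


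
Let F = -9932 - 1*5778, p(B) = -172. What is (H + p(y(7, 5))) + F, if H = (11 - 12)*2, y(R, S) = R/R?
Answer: -15884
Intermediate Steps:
y(R, S) = 1
F = -15710 (F = -9932 - 5778 = -15710)
H = -2 (H = -1*2 = -2)
(H + p(y(7, 5))) + F = (-2 - 172) - 15710 = -174 - 15710 = -15884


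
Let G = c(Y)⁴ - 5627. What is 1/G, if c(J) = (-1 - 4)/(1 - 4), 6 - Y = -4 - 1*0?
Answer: -81/455162 ≈ -0.00017796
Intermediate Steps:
Y = 10 (Y = 6 - (-4 - 1*0) = 6 - (-4 + 0) = 6 - 1*(-4) = 6 + 4 = 10)
c(J) = 5/3 (c(J) = -5/(-3) = -5*(-⅓) = 5/3)
G = -455162/81 (G = (5/3)⁴ - 5627 = 625/81 - 5627 = -455162/81 ≈ -5619.3)
1/G = 1/(-455162/81) = -81/455162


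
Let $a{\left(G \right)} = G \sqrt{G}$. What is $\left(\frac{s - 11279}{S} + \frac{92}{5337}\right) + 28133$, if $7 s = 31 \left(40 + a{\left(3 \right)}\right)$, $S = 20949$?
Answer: $\frac{7339144121926}{260877897} + \frac{31 \sqrt{3}}{48881} \approx 28133.0$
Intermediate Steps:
$a{\left(G \right)} = G^{\frac{3}{2}}$
$s = \frac{1240}{7} + \frac{93 \sqrt{3}}{7}$ ($s = \frac{31 \left(40 + 3^{\frac{3}{2}}\right)}{7} = \frac{31 \left(40 + 3 \sqrt{3}\right)}{7} = \frac{1240 + 93 \sqrt{3}}{7} = \frac{1240}{7} + \frac{93 \sqrt{3}}{7} \approx 200.15$)
$\left(\frac{s - 11279}{S} + \frac{92}{5337}\right) + 28133 = \left(\frac{\left(\frac{1240}{7} + \frac{93 \sqrt{3}}{7}\right) - 11279}{20949} + \frac{92}{5337}\right) + 28133 = \left(\left(\left(\frac{1240}{7} + \frac{93 \sqrt{3}}{7}\right) - 11279\right) \frac{1}{20949} + 92 \cdot \frac{1}{5337}\right) + 28133 = \left(\left(- \frac{77713}{7} + \frac{93 \sqrt{3}}{7}\right) \frac{1}{20949} + \frac{92}{5337}\right) + 28133 = \left(\left(- \frac{77713}{146643} + \frac{31 \sqrt{3}}{48881}\right) + \frac{92}{5337}\right) + 28133 = \left(- \frac{133754375}{260877897} + \frac{31 \sqrt{3}}{48881}\right) + 28133 = \frac{7339144121926}{260877897} + \frac{31 \sqrt{3}}{48881}$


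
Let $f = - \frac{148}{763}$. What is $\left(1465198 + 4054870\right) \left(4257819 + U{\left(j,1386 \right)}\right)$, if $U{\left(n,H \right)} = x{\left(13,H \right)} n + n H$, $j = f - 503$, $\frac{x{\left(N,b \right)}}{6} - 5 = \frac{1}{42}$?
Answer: $\frac{104522729347938264}{5341} \approx 1.957 \cdot 10^{13}$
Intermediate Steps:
$x{\left(N,b \right)} = \frac{211}{7}$ ($x{\left(N,b \right)} = 30 + \frac{6}{42} = 30 + 6 \cdot \frac{1}{42} = 30 + \frac{1}{7} = \frac{211}{7}$)
$f = - \frac{148}{763}$ ($f = \left(-148\right) \frac{1}{763} = - \frac{148}{763} \approx -0.19397$)
$j = - \frac{383937}{763}$ ($j = - \frac{148}{763} - 503 = - \frac{383937}{763} \approx -503.19$)
$U{\left(n,H \right)} = \frac{211 n}{7} + H n$ ($U{\left(n,H \right)} = \frac{211 n}{7} + n H = \frac{211 n}{7} + H n$)
$\left(1465198 + 4054870\right) \left(4257819 + U{\left(j,1386 \right)}\right) = \left(1465198 + 4054870\right) \left(4257819 + \frac{1}{7} \left(- \frac{383937}{763}\right) \left(211 + 7 \cdot 1386\right)\right) = 5520068 \left(4257819 + \frac{1}{7} \left(- \frac{383937}{763}\right) \left(211 + 9702\right)\right) = 5520068 \left(4257819 + \frac{1}{7} \left(- \frac{383937}{763}\right) 9913\right) = 5520068 \left(4257819 - \frac{3805967481}{5341}\right) = 5520068 \cdot \frac{18935043798}{5341} = \frac{104522729347938264}{5341}$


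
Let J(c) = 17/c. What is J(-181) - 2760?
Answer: -499577/181 ≈ -2760.1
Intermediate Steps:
J(-181) - 2760 = 17/(-181) - 2760 = 17*(-1/181) - 2760 = -17/181 - 2760 = -499577/181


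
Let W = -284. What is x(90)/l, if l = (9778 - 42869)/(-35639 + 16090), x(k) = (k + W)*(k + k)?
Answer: -682651080/33091 ≈ -20630.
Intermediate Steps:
x(k) = 2*k*(-284 + k) (x(k) = (k - 284)*(k + k) = (-284 + k)*(2*k) = 2*k*(-284 + k))
l = 33091/19549 (l = -33091/(-19549) = -33091*(-1/19549) = 33091/19549 ≈ 1.6927)
x(90)/l = (2*90*(-284 + 90))/(33091/19549) = (2*90*(-194))*(19549/33091) = -34920*19549/33091 = -682651080/33091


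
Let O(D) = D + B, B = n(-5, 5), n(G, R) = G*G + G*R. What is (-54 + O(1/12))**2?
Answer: 418609/144 ≈ 2907.0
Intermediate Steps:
n(G, R) = G**2 + G*R
B = 0 (B = -5*(-5 + 5) = -5*0 = 0)
O(D) = D (O(D) = D + 0 = D)
(-54 + O(1/12))**2 = (-54 + 1/12)**2 = (-647/12)**2 = 418609/144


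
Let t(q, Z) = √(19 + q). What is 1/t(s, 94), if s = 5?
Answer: √6/12 ≈ 0.20412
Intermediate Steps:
1/t(s, 94) = 1/(√(19 + 5)) = 1/(√24) = 1/(2*√6) = √6/12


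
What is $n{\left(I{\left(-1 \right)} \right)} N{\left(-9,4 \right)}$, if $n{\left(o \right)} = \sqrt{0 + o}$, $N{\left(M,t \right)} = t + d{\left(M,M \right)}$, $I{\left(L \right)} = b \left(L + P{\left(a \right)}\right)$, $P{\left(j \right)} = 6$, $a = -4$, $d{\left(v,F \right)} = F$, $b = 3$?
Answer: $- 5 \sqrt{15} \approx -19.365$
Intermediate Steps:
$I{\left(L \right)} = 18 + 3 L$ ($I{\left(L \right)} = 3 \left(L + 6\right) = 3 \left(6 + L\right) = 18 + 3 L$)
$N{\left(M,t \right)} = M + t$ ($N{\left(M,t \right)} = t + M = M + t$)
$n{\left(o \right)} = \sqrt{o}$
$n{\left(I{\left(-1 \right)} \right)} N{\left(-9,4 \right)} = \sqrt{18 + 3 \left(-1\right)} \left(-9 + 4\right) = \sqrt{18 - 3} \left(-5\right) = \sqrt{15} \left(-5\right) = - 5 \sqrt{15}$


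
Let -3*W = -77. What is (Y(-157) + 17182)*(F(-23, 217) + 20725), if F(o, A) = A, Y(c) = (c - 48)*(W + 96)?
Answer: -487508818/3 ≈ -1.6250e+8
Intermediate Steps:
W = 77/3 (W = -⅓*(-77) = 77/3 ≈ 25.667)
Y(c) = -5840 + 365*c/3 (Y(c) = (c - 48)*(77/3 + 96) = (-48 + c)*(365/3) = -5840 + 365*c/3)
(Y(-157) + 17182)*(F(-23, 217) + 20725) = ((-5840 + (365/3)*(-157)) + 17182)*(217 + 20725) = ((-5840 - 57305/3) + 17182)*20942 = (-74825/3 + 17182)*20942 = -23279/3*20942 = -487508818/3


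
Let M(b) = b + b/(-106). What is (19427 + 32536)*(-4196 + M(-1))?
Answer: -23117351403/106 ≈ -2.1809e+8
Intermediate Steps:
M(b) = 105*b/106 (M(b) = b + b*(-1/106) = b - b/106 = 105*b/106)
(19427 + 32536)*(-4196 + M(-1)) = (19427 + 32536)*(-4196 + (105/106)*(-1)) = 51963*(-4196 - 105/106) = 51963*(-444881/106) = -23117351403/106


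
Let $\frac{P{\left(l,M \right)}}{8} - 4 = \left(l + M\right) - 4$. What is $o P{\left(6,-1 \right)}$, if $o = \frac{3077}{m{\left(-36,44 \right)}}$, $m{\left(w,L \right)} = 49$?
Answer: $\frac{123080}{49} \approx 2511.8$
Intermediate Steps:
$P{\left(l,M \right)} = 8 M + 8 l$ ($P{\left(l,M \right)} = 32 + 8 \left(\left(l + M\right) - 4\right) = 32 + 8 \left(\left(M + l\right) - 4\right) = 32 + 8 \left(-4 + M + l\right) = 32 + \left(-32 + 8 M + 8 l\right) = 8 M + 8 l$)
$o = \frac{3077}{49} \approx 62.796$
$o P{\left(6,-1 \right)} = \frac{3077 \left(8 \left(-1\right) + 8 \cdot 6\right)}{49} = \frac{3077 \left(-8 + 48\right)}{49} = \frac{3077}{49} \cdot 40 = \frac{123080}{49}$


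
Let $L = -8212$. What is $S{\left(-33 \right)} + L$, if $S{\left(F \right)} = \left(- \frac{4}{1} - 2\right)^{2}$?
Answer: $-8176$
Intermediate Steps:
$S{\left(F \right)} = 36$ ($S{\left(F \right)} = \left(\left(-4\right) 1 - 2\right)^{2} = \left(-4 - 2\right)^{2} = \left(-6\right)^{2} = 36$)
$S{\left(-33 \right)} + L = 36 - 8212 = -8176$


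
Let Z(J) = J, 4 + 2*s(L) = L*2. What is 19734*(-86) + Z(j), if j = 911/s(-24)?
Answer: -44126135/26 ≈ -1.6972e+6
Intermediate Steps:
s(L) = -2 + L (s(L) = -2 + (L*2)/2 = -2 + (2*L)/2 = -2 + L)
j = -911/26 (j = 911/(-2 - 24) = 911/(-26) = 911*(-1/26) = -911/26 ≈ -35.038)
19734*(-86) + Z(j) = 19734*(-86) - 911/26 = -1697124 - 911/26 = -44126135/26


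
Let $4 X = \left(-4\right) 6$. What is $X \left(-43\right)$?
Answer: $258$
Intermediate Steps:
$X = -6$ ($X = \frac{\left(-4\right) 6}{4} = \frac{1}{4} \left(-24\right) = -6$)
$X \left(-43\right) = \left(-6\right) \left(-43\right) = 258$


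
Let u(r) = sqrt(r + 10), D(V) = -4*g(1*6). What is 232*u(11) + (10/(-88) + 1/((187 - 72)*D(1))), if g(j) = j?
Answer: -3461/30360 + 232*sqrt(21) ≈ 1063.0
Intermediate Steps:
D(V) = -24 (D(V) = -4*6 = -24)
u(r) = sqrt(10 + r)
232*u(11) + (10/(-88) + 1/((187 - 72)*D(1))) = 232*sqrt(10 + 11) + (10/(-88) + 1/((187 - 72)*(-24))) = 232*sqrt(21) + (10*(-1/88) - 1/24/115) = 232*sqrt(21) + (-5/44 + (1/115)*(-1/24)) = 232*sqrt(21) + (-5/44 - 1/2760) = 232*sqrt(21) - 3461/30360 = -3461/30360 + 232*sqrt(21)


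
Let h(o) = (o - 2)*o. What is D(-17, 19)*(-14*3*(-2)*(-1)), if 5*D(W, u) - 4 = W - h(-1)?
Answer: 1344/5 ≈ 268.80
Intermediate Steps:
h(o) = o*(-2 + o) (h(o) = (-2 + o)*o = o*(-2 + o))
D(W, u) = ⅕ + W/5 (D(W, u) = ⅘ + (W - (-1)*(-2 - 1))/5 = ⅘ + (W - (-1)*(-3))/5 = ⅘ + (W - 1*3)/5 = ⅘ + (W - 3)/5 = ⅘ + (-3 + W)/5 = ⅘ + (-⅗ + W/5) = ⅕ + W/5)
D(-17, 19)*(-14*3*(-2)*(-1)) = (⅕ + (⅕)*(-17))*(-14*3*(-2)*(-1)) = (⅕ - 17/5)*(-(-84)*(-1)) = -(-224)*6/5 = -16/5*(-84) = 1344/5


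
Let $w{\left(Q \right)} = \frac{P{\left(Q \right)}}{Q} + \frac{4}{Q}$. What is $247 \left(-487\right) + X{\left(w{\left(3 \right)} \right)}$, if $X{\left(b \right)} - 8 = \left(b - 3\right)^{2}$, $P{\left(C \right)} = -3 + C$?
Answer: $- \frac{1082504}{9} \approx -1.2028 \cdot 10^{5}$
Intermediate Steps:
$w{\left(Q \right)} = \frac{4}{Q} + \frac{-3 + Q}{Q}$ ($w{\left(Q \right)} = \frac{-3 + Q}{Q} + \frac{4}{Q} = \frac{4}{Q} + \frac{-3 + Q}{Q}$)
$X{\left(b \right)} = 8 + \left(-3 + b\right)^{2}$ ($X{\left(b \right)} = 8 + \left(b - 3\right)^{2} = 8 + \left(-3 + b\right)^{2}$)
$247 \left(-487\right) + X{\left(w{\left(3 \right)} \right)} = 247 \left(-487\right) + \left(8 + \left(-3 + \frac{1 + 3}{3}\right)^{2}\right) = -120289 + \left(8 + \left(-3 + \frac{1}{3} \cdot 4\right)^{2}\right) = -120289 + \left(8 + \left(-3 + \frac{4}{3}\right)^{2}\right) = -120289 + \left(8 + \left(- \frac{5}{3}\right)^{2}\right) = -120289 + \left(8 + \frac{25}{9}\right) = -120289 + \frac{97}{9} = - \frac{1082504}{9}$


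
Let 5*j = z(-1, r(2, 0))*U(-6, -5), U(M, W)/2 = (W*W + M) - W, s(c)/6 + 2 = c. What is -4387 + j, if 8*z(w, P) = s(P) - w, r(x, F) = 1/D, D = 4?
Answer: -21992/5 ≈ -4398.4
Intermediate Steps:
s(c) = -12 + 6*c
r(x, F) = ¼ (r(x, F) = 1/4 = ¼)
z(w, P) = -3/2 - w/8 + 3*P/4 (z(w, P) = ((-12 + 6*P) - w)/8 = (-12 - w + 6*P)/8 = -3/2 - w/8 + 3*P/4)
U(M, W) = -2*W + 2*M + 2*W² (U(M, W) = 2*((W*W + M) - W) = 2*((W² + M) - W) = 2*((M + W²) - W) = 2*(M + W² - W) = -2*W + 2*M + 2*W²)
j = -57/5 (j = ((-3/2 - ⅛*(-1) + (¾)*(¼))*(-2*(-5) + 2*(-6) + 2*(-5)²))/5 = ((-3/2 + ⅛ + 3/16)*(10 - 12 + 2*25))/5 = (-19*(10 - 12 + 50)/16)/5 = (-19/16*48)/5 = (⅕)*(-57) = -57/5 ≈ -11.400)
-4387 + j = -4387 - 57/5 = -21992/5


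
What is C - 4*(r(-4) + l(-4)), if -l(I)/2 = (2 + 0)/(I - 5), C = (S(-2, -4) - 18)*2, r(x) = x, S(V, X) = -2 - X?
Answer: -160/9 ≈ -17.778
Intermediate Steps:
C = -32 (C = ((-2 - 1*(-4)) - 18)*2 = ((-2 + 4) - 18)*2 = (2 - 18)*2 = -16*2 = -32)
l(I) = -4/(-5 + I) (l(I) = -2*(2 + 0)/(I - 5) = -4/(-5 + I))
C - 4*(r(-4) + l(-4)) = -32 - 4*(-4 - 4/(-5 - 4)) = -32 - 4*(-4 - 4/(-9)) = -32 - 4*(-4 - 4*(-1/9)) = -32 - 4*(-4 + 4/9) = -32 - 4*(-32)/9 = -32 - 1*(-128/9) = -32 + 128/9 = -160/9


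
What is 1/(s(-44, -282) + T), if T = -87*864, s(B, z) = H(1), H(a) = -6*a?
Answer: -1/75174 ≈ -1.3302e-5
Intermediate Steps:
s(B, z) = -6 (s(B, z) = -6*1 = -6)
T = -75168
1/(s(-44, -282) + T) = 1/(-6 - 75168) = 1/(-75174) = -1/75174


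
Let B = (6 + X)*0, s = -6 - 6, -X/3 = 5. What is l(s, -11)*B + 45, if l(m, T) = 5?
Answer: 45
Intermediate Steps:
X = -15 (X = -3*5 = -15)
s = -12
B = 0 (B = (6 - 15)*0 = -9*0 = 0)
l(s, -11)*B + 45 = 5*0 + 45 = 0 + 45 = 45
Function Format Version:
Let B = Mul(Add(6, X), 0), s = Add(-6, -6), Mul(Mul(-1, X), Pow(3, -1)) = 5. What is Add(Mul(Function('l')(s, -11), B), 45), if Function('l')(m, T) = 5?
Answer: 45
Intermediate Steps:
X = -15 (X = Mul(-3, 5) = -15)
s = -12
B = 0 (B = Mul(Add(6, -15), 0) = Mul(-9, 0) = 0)
Add(Mul(Function('l')(s, -11), B), 45) = Add(Mul(5, 0), 45) = Add(0, 45) = 45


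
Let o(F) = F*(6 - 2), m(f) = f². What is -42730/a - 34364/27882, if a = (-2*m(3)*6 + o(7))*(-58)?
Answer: -67542341/6468624 ≈ -10.442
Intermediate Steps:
o(F) = 4*F (o(F) = F*4 = 4*F)
a = 4640 (a = (-2*3²*6 + 4*7)*(-58) = (-2*9*6 + 28)*(-58) = (-18*6 + 28)*(-58) = (-108 + 28)*(-58) = -80*(-58) = 4640)
-42730/a - 34364/27882 = -42730/4640 - 34364/27882 = -42730*1/4640 - 34364*1/27882 = -4273/464 - 17182/13941 = -67542341/6468624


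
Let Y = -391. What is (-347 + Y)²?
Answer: 544644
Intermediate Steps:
(-347 + Y)² = (-347 - 391)² = (-738)² = 544644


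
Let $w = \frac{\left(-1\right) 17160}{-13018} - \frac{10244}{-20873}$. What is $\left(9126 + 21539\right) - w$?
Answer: $\frac{4165973408869}{135862357} \approx 30663.0$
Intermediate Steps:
$w = \frac{245768536}{135862357}$ ($w = \left(-17160\right) \left(- \frac{1}{13018}\right) - - \frac{10244}{20873} = \frac{8580}{6509} + \frac{10244}{20873} = \frac{245768536}{135862357} \approx 1.809$)
$\left(9126 + 21539\right) - w = \left(9126 + 21539\right) - \frac{245768536}{135862357} = 30665 - \frac{245768536}{135862357} = \frac{4165973408869}{135862357}$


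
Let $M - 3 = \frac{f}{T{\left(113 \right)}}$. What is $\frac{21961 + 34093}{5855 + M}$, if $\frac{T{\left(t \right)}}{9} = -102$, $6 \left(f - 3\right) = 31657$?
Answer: $\frac{308745432}{32234189} \approx 9.5782$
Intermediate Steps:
$f = \frac{31675}{6}$ ($f = 3 + \frac{1}{6} \cdot 31657 = 3 + \frac{31657}{6} = \frac{31675}{6} \approx 5279.2$)
$T{\left(t \right)} = -918$ ($T{\left(t \right)} = 9 \left(-102\right) = -918$)
$M = - \frac{15151}{5508}$ ($M = 3 + \frac{31675}{6 \left(-918\right)} = 3 + \frac{31675}{6} \left(- \frac{1}{918}\right) = 3 - \frac{31675}{5508} = - \frac{15151}{5508} \approx -2.7507$)
$\frac{21961 + 34093}{5855 + M} = \frac{21961 + 34093}{5855 - \frac{15151}{5508}} = \frac{56054}{\frac{32234189}{5508}} = 56054 \cdot \frac{5508}{32234189} = \frac{308745432}{32234189}$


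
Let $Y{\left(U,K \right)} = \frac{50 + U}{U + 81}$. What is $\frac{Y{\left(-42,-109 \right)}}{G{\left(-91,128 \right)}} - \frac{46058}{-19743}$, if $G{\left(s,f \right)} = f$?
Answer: $\frac{9586645}{4106544} \approx 2.3345$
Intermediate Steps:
$Y{\left(U,K \right)} = \frac{50 + U}{81 + U}$
$\frac{Y{\left(-42,-109 \right)}}{G{\left(-91,128 \right)}} - \frac{46058}{-19743} = \frac{\frac{1}{81 - 42} \left(50 - 42\right)}{128} - \frac{46058}{-19743} = \frac{1}{39} \cdot 8 \cdot \frac{1}{128} - - \frac{46058}{19743} = \frac{1}{39} \cdot 8 \cdot \frac{1}{128} + \frac{46058}{19743} = \frac{8}{39} \cdot \frac{1}{128} + \frac{46058}{19743} = \frac{1}{624} + \frac{46058}{19743} = \frac{9586645}{4106544}$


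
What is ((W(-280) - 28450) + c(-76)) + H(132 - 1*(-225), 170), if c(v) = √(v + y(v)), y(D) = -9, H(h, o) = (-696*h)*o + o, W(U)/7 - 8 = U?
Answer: -42270424 + I*√85 ≈ -4.227e+7 + 9.2195*I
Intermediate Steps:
W(U) = 56 + 7*U
H(h, o) = o - 696*h*o (H(h, o) = -696*h*o + o = o - 696*h*o)
c(v) = √(-9 + v) (c(v) = √(v - 9) = √(-9 + v))
((W(-280) - 28450) + c(-76)) + H(132 - 1*(-225), 170) = (((56 + 7*(-280)) - 28450) + √(-9 - 76)) + 170*(1 - 696*(132 - 1*(-225))) = (((56 - 1960) - 28450) + √(-85)) + 170*(1 - 696*(132 + 225)) = ((-1904 - 28450) + I*√85) + 170*(1 - 696*357) = (-30354 + I*√85) + 170*(1 - 248472) = (-30354 + I*√85) + 170*(-248471) = (-30354 + I*√85) - 42240070 = -42270424 + I*√85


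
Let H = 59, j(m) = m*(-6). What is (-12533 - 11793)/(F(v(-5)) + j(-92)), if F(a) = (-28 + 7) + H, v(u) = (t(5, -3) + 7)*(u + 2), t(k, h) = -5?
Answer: -12163/295 ≈ -41.231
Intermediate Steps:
j(m) = -6*m
v(u) = 4 + 2*u (v(u) = (-5 + 7)*(u + 2) = 2*(2 + u) = 4 + 2*u)
F(a) = 38 (F(a) = (-28 + 7) + 59 = -21 + 59 = 38)
(-12533 - 11793)/(F(v(-5)) + j(-92)) = (-12533 - 11793)/(38 - 6*(-92)) = -24326/(38 + 552) = -24326/590 = -24326*1/590 = -12163/295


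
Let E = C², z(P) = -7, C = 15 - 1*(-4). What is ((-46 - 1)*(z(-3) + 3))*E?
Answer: 67868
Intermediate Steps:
C = 19 (C = 15 + 4 = 19)
E = 361 (E = 19² = 361)
((-46 - 1)*(z(-3) + 3))*E = ((-46 - 1)*(-7 + 3))*361 = -47*(-4)*361 = 188*361 = 67868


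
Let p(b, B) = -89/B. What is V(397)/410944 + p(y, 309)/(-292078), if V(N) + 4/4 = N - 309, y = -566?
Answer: 3944253445/18544279902144 ≈ 0.00021269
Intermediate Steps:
V(N) = -310 + N (V(N) = -1 + (N - 309) = -1 + (-309 + N) = -310 + N)
V(397)/410944 + p(y, 309)/(-292078) = (-310 + 397)/410944 - 89/309/(-292078) = 87*(1/410944) - 89*1/309*(-1/292078) = 87/410944 - 89/309*(-1/292078) = 87/410944 + 89/90252102 = 3944253445/18544279902144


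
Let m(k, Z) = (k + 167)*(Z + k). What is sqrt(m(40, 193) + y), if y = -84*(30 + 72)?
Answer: 3*sqrt(4407) ≈ 199.16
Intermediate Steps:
m(k, Z) = (167 + k)*(Z + k)
y = -8568 (y = -84*102 = -8568)
sqrt(m(40, 193) + y) = sqrt((40**2 + 167*193 + 167*40 + 193*40) - 8568) = sqrt((1600 + 32231 + 6680 + 7720) - 8568) = sqrt(48231 - 8568) = sqrt(39663) = 3*sqrt(4407)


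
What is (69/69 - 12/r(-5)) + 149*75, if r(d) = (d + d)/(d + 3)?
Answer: 55868/5 ≈ 11174.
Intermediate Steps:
r(d) = 2*d/(3 + d) (r(d) = (2*d)/(3 + d) = 2*d/(3 + d))
(69/69 - 12/r(-5)) + 149*75 = (69/69 - 12/(2*(-5)/(3 - 5))) + 149*75 = (69*(1/69) - 12/(2*(-5)/(-2))) + 11175 = (1 - 12/(2*(-5)*(-1/2))) + 11175 = (1 - 12/5) + 11175 = -7/5 + 11175 = 55868/5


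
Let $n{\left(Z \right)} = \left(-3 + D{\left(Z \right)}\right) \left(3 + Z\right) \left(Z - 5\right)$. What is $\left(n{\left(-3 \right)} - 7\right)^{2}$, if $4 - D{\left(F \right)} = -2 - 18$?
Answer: $49$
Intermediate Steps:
$D{\left(F \right)} = 24$ ($D{\left(F \right)} = 4 - \left(-2 - 18\right) = 4 - -20 = 4 + 20 = 24$)
$n{\left(Z \right)} = 21 \left(-5 + Z\right) \left(3 + Z\right)$ ($n{\left(Z \right)} = \left(-3 + 24\right) \left(3 + Z\right) \left(Z - 5\right) = 21 \left(3 + Z\right) \left(-5 + Z\right) = 21 \left(-5 + Z\right) \left(3 + Z\right)$)
$\left(n{\left(-3 \right)} - 7\right)^{2} = \left(\left(-315 - -126 + 21 \left(-3\right)^{2}\right) - 7\right)^{2} = \left(\left(-315 + 126 + 21 \cdot 9\right) - 7\right)^{2} = \left(\left(-315 + 126 + 189\right) - 7\right)^{2} = \left(0 - 7\right)^{2} = \left(-7\right)^{2} = 49$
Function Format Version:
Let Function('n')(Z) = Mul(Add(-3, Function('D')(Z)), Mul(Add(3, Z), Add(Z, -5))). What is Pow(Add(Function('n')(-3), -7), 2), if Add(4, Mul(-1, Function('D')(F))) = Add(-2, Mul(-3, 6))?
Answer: 49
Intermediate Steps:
Function('D')(F) = 24 (Function('D')(F) = Add(4, Mul(-1, Add(-2, Mul(-3, 6)))) = Add(4, Mul(-1, Add(-2, -18))) = Add(4, Mul(-1, -20)) = Add(4, 20) = 24)
Function('n')(Z) = Mul(21, Add(-5, Z), Add(3, Z)) (Function('n')(Z) = Mul(Add(-3, 24), Mul(Add(3, Z), Add(Z, -5))) = Mul(21, Mul(Add(3, Z), Add(-5, Z))) = Mul(21, Mul(Add(-5, Z), Add(3, Z))) = Mul(21, Add(-5, Z), Add(3, Z)))
Pow(Add(Function('n')(-3), -7), 2) = Pow(Add(Add(-315, Mul(-42, -3), Mul(21, Pow(-3, 2))), -7), 2) = Pow(Add(Add(-315, 126, Mul(21, 9)), -7), 2) = Pow(Add(Add(-315, 126, 189), -7), 2) = Pow(Add(0, -7), 2) = Pow(-7, 2) = 49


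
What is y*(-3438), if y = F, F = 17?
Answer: -58446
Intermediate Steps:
y = 17
y*(-3438) = 17*(-3438) = -58446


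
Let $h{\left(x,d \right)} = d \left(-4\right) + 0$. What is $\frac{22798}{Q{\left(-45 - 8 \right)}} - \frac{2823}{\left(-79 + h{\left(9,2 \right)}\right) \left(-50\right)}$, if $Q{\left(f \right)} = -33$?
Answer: $- \frac{33088153}{47850} \approx -691.5$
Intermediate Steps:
$h{\left(x,d \right)} = - 4 d$ ($h{\left(x,d \right)} = - 4 d + 0 = - 4 d$)
$\frac{22798}{Q{\left(-45 - 8 \right)}} - \frac{2823}{\left(-79 + h{\left(9,2 \right)}\right) \left(-50\right)} = \frac{22798}{-33} - \frac{2823}{\left(-79 - 8\right) \left(-50\right)} = 22798 \left(- \frac{1}{33}\right) - \frac{2823}{\left(-79 - 8\right) \left(-50\right)} = - \frac{22798}{33} - \frac{2823}{\left(-87\right) \left(-50\right)} = - \frac{22798}{33} - \frac{2823}{4350} = - \frac{22798}{33} - \frac{941}{1450} = - \frac{33088153}{47850}$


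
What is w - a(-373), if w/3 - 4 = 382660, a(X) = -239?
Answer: 1148231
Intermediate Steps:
w = 1147992 (w = 12 + 3*382660 = 12 + 1147980 = 1147992)
w - a(-373) = 1147992 - 1*(-239) = 1147992 + 239 = 1148231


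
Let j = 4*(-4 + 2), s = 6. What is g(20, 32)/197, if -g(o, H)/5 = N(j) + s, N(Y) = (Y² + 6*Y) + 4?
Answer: -130/197 ≈ -0.65990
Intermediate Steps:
j = -8 (j = 4*(-2) = -8)
N(Y) = 4 + Y² + 6*Y
g(o, H) = -130 (g(o, H) = -5*((4 + (-8)² + 6*(-8)) + 6) = -5*((4 + 64 - 48) + 6) = -5*(20 + 6) = -5*26 = -130)
g(20, 32)/197 = -130/197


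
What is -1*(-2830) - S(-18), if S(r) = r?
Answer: 2848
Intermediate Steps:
-1*(-2830) - S(-18) = -1*(-2830) - 1*(-18) = 2830 + 18 = 2848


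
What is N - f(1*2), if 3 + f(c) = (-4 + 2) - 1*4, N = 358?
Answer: 367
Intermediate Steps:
f(c) = -9 (f(c) = -3 + ((-4 + 2) - 1*4) = -3 + (-2 - 4) = -3 - 6 = -9)
N - f(1*2) = 358 - 1*(-9) = 358 + 9 = 367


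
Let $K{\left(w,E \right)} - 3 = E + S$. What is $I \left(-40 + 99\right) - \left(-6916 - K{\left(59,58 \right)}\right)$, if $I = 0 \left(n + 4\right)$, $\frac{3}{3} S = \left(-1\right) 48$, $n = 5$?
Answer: $6929$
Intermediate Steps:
$S = -48$ ($S = \left(-1\right) 48 = -48$)
$I = 0$ ($I = 0 \left(5 + 4\right) = 0 \cdot 9 = 0$)
$K{\left(w,E \right)} = -45 + E$ ($K{\left(w,E \right)} = 3 + \left(E - 48\right) = 3 + \left(-48 + E\right) = -45 + E$)
$I \left(-40 + 99\right) - \left(-6916 - K{\left(59,58 \right)}\right) = 0 \left(-40 + 99\right) + \left(\left(\left(-45 + 58\right) + 16331\right) - 9415\right) = 0 \cdot 59 + \left(\left(13 + 16331\right) - 9415\right) = 0 + \left(16344 - 9415\right) = 0 + 6929 = 6929$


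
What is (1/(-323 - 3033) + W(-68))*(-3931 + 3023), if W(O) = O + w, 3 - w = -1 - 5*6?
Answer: 25901835/839 ≈ 30872.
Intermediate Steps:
w = 34 (w = 3 - (-1 - 5*6) = 3 - (-1 - 30) = 3 - 1*(-31) = 3 + 31 = 34)
W(O) = 34 + O (W(O) = O + 34 = 34 + O)
(1/(-323 - 3033) + W(-68))*(-3931 + 3023) = (1/(-323 - 3033) + (34 - 68))*(-3931 + 3023) = (1/(-3356) - 34)*(-908) = (-1/3356 - 34)*(-908) = -114105/3356*(-908) = 25901835/839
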